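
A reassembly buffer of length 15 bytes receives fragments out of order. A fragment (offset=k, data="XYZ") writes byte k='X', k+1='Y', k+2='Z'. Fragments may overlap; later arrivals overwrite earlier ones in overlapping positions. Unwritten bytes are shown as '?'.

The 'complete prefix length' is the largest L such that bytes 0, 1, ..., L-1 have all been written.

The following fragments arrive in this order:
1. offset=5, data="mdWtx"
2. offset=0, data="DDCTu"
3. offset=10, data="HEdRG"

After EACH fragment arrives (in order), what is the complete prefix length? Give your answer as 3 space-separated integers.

Fragment 1: offset=5 data="mdWtx" -> buffer=?????mdWtx????? -> prefix_len=0
Fragment 2: offset=0 data="DDCTu" -> buffer=DDCTumdWtx????? -> prefix_len=10
Fragment 3: offset=10 data="HEdRG" -> buffer=DDCTumdWtxHEdRG -> prefix_len=15

Answer: 0 10 15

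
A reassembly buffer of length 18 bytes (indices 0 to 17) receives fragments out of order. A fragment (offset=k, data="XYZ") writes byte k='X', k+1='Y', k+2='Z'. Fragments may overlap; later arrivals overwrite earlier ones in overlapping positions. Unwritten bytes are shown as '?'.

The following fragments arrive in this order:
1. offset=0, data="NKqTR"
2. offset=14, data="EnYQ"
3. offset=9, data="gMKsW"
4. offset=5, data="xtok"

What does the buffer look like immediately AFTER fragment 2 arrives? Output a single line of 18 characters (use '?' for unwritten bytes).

Fragment 1: offset=0 data="NKqTR" -> buffer=NKqTR?????????????
Fragment 2: offset=14 data="EnYQ" -> buffer=NKqTR?????????EnYQ

Answer: NKqTR?????????EnYQ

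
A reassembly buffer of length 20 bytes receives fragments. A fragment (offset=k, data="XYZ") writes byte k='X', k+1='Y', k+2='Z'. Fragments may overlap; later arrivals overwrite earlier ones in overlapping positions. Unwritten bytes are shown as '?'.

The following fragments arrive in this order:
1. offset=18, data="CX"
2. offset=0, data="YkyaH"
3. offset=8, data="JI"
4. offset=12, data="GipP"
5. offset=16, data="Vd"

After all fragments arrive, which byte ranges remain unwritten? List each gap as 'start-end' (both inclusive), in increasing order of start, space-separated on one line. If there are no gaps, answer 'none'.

Answer: 5-7 10-11

Derivation:
Fragment 1: offset=18 len=2
Fragment 2: offset=0 len=5
Fragment 3: offset=8 len=2
Fragment 4: offset=12 len=4
Fragment 5: offset=16 len=2
Gaps: 5-7 10-11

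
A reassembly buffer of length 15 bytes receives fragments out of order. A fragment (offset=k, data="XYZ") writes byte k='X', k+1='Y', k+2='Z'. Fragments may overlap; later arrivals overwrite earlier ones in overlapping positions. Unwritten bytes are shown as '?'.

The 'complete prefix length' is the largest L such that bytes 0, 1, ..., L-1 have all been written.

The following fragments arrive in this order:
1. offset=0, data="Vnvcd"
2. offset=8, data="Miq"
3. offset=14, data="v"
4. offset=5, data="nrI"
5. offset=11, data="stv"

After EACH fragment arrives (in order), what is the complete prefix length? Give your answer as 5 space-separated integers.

Fragment 1: offset=0 data="Vnvcd" -> buffer=Vnvcd?????????? -> prefix_len=5
Fragment 2: offset=8 data="Miq" -> buffer=Vnvcd???Miq???? -> prefix_len=5
Fragment 3: offset=14 data="v" -> buffer=Vnvcd???Miq???v -> prefix_len=5
Fragment 4: offset=5 data="nrI" -> buffer=VnvcdnrIMiq???v -> prefix_len=11
Fragment 5: offset=11 data="stv" -> buffer=VnvcdnrIMiqstvv -> prefix_len=15

Answer: 5 5 5 11 15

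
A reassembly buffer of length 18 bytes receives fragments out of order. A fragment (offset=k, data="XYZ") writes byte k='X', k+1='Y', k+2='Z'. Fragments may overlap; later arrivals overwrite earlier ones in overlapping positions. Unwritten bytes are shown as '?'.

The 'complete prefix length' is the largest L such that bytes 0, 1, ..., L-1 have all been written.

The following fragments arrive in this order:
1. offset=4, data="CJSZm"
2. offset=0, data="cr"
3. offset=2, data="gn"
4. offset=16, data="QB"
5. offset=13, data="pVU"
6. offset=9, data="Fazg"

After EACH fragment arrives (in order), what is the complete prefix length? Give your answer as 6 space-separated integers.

Answer: 0 2 9 9 9 18

Derivation:
Fragment 1: offset=4 data="CJSZm" -> buffer=????CJSZm????????? -> prefix_len=0
Fragment 2: offset=0 data="cr" -> buffer=cr??CJSZm????????? -> prefix_len=2
Fragment 3: offset=2 data="gn" -> buffer=crgnCJSZm????????? -> prefix_len=9
Fragment 4: offset=16 data="QB" -> buffer=crgnCJSZm???????QB -> prefix_len=9
Fragment 5: offset=13 data="pVU" -> buffer=crgnCJSZm????pVUQB -> prefix_len=9
Fragment 6: offset=9 data="Fazg" -> buffer=crgnCJSZmFazgpVUQB -> prefix_len=18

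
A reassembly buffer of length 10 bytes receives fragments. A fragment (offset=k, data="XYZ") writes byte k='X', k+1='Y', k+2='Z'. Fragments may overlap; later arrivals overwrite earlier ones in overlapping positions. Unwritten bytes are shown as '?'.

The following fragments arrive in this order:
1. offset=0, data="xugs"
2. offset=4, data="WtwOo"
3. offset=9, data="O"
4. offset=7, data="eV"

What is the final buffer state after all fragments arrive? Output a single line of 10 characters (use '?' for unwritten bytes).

Answer: xugsWtweVO

Derivation:
Fragment 1: offset=0 data="xugs" -> buffer=xugs??????
Fragment 2: offset=4 data="WtwOo" -> buffer=xugsWtwOo?
Fragment 3: offset=9 data="O" -> buffer=xugsWtwOoO
Fragment 4: offset=7 data="eV" -> buffer=xugsWtweVO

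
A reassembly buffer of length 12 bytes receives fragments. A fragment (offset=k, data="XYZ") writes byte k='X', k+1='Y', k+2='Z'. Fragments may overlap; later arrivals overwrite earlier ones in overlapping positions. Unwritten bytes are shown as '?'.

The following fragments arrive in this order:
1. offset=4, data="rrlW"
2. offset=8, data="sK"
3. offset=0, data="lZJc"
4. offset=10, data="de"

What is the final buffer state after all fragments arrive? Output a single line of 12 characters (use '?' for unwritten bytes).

Answer: lZJcrrlWsKde

Derivation:
Fragment 1: offset=4 data="rrlW" -> buffer=????rrlW????
Fragment 2: offset=8 data="sK" -> buffer=????rrlWsK??
Fragment 3: offset=0 data="lZJc" -> buffer=lZJcrrlWsK??
Fragment 4: offset=10 data="de" -> buffer=lZJcrrlWsKde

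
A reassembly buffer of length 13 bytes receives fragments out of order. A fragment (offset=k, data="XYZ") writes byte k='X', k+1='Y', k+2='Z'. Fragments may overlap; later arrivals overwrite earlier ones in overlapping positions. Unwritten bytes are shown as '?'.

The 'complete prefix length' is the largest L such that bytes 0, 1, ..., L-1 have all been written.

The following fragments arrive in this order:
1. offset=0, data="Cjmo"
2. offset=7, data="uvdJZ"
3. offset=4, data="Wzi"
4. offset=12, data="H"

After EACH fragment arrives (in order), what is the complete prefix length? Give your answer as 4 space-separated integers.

Fragment 1: offset=0 data="Cjmo" -> buffer=Cjmo????????? -> prefix_len=4
Fragment 2: offset=7 data="uvdJZ" -> buffer=Cjmo???uvdJZ? -> prefix_len=4
Fragment 3: offset=4 data="Wzi" -> buffer=CjmoWziuvdJZ? -> prefix_len=12
Fragment 4: offset=12 data="H" -> buffer=CjmoWziuvdJZH -> prefix_len=13

Answer: 4 4 12 13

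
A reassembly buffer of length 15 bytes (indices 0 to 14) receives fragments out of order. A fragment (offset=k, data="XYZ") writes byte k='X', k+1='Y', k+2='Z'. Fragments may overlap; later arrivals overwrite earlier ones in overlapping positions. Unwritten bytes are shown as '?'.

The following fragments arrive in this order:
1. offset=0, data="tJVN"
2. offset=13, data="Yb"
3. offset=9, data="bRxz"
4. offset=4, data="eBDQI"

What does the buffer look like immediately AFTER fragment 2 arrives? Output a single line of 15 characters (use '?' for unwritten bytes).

Fragment 1: offset=0 data="tJVN" -> buffer=tJVN???????????
Fragment 2: offset=13 data="Yb" -> buffer=tJVN?????????Yb

Answer: tJVN?????????Yb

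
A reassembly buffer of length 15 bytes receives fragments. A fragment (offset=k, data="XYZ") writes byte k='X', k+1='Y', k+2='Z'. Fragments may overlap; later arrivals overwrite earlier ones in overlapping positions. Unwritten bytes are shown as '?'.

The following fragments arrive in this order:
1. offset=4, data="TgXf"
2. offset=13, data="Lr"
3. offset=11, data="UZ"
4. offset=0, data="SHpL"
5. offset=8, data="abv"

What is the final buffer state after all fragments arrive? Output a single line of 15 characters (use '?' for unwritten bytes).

Fragment 1: offset=4 data="TgXf" -> buffer=????TgXf???????
Fragment 2: offset=13 data="Lr" -> buffer=????TgXf?????Lr
Fragment 3: offset=11 data="UZ" -> buffer=????TgXf???UZLr
Fragment 4: offset=0 data="SHpL" -> buffer=SHpLTgXf???UZLr
Fragment 5: offset=8 data="abv" -> buffer=SHpLTgXfabvUZLr

Answer: SHpLTgXfabvUZLr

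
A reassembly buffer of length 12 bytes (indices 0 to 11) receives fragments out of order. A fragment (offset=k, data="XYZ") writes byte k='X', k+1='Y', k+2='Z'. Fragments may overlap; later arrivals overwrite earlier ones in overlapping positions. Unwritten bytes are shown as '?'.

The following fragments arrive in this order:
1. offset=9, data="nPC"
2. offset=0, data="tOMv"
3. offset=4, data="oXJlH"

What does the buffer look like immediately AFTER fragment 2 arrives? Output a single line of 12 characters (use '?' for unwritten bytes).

Answer: tOMv?????nPC

Derivation:
Fragment 1: offset=9 data="nPC" -> buffer=?????????nPC
Fragment 2: offset=0 data="tOMv" -> buffer=tOMv?????nPC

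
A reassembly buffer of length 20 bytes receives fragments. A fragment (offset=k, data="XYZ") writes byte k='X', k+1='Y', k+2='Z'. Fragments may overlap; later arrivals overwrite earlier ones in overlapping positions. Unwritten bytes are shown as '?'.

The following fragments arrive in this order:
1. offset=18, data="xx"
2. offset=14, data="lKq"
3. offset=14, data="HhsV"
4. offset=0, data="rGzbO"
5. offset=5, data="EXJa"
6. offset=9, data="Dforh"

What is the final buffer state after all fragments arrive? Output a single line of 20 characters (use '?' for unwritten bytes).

Answer: rGzbOEXJaDforhHhsVxx

Derivation:
Fragment 1: offset=18 data="xx" -> buffer=??????????????????xx
Fragment 2: offset=14 data="lKq" -> buffer=??????????????lKq?xx
Fragment 3: offset=14 data="HhsV" -> buffer=??????????????HhsVxx
Fragment 4: offset=0 data="rGzbO" -> buffer=rGzbO?????????HhsVxx
Fragment 5: offset=5 data="EXJa" -> buffer=rGzbOEXJa?????HhsVxx
Fragment 6: offset=9 data="Dforh" -> buffer=rGzbOEXJaDforhHhsVxx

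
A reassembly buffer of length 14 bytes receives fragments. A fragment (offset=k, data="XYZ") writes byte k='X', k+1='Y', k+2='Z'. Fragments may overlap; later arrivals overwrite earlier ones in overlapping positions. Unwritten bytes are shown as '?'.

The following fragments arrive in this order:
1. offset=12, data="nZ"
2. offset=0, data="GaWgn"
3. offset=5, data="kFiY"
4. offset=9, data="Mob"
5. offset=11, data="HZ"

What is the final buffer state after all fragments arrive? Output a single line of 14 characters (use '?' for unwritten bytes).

Fragment 1: offset=12 data="nZ" -> buffer=????????????nZ
Fragment 2: offset=0 data="GaWgn" -> buffer=GaWgn???????nZ
Fragment 3: offset=5 data="kFiY" -> buffer=GaWgnkFiY???nZ
Fragment 4: offset=9 data="Mob" -> buffer=GaWgnkFiYMobnZ
Fragment 5: offset=11 data="HZ" -> buffer=GaWgnkFiYMoHZZ

Answer: GaWgnkFiYMoHZZ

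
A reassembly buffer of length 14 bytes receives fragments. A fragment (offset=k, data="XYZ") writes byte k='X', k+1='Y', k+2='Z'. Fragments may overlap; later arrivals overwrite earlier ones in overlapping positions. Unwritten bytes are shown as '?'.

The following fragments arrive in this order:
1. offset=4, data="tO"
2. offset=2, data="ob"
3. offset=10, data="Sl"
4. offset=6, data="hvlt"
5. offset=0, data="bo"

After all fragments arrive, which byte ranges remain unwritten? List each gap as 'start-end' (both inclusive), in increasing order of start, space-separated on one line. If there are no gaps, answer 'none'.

Answer: 12-13

Derivation:
Fragment 1: offset=4 len=2
Fragment 2: offset=2 len=2
Fragment 3: offset=10 len=2
Fragment 4: offset=6 len=4
Fragment 5: offset=0 len=2
Gaps: 12-13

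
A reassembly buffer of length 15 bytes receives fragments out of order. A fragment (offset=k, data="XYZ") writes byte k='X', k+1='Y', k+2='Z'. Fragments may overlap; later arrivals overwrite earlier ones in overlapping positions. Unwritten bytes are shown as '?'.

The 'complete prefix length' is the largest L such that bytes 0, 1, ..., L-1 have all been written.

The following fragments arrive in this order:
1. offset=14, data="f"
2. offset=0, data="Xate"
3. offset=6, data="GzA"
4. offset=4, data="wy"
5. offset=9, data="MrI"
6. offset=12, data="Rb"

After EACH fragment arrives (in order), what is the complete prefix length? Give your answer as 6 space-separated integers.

Answer: 0 4 4 9 12 15

Derivation:
Fragment 1: offset=14 data="f" -> buffer=??????????????f -> prefix_len=0
Fragment 2: offset=0 data="Xate" -> buffer=Xate??????????f -> prefix_len=4
Fragment 3: offset=6 data="GzA" -> buffer=Xate??GzA?????f -> prefix_len=4
Fragment 4: offset=4 data="wy" -> buffer=XatewyGzA?????f -> prefix_len=9
Fragment 5: offset=9 data="MrI" -> buffer=XatewyGzAMrI??f -> prefix_len=12
Fragment 6: offset=12 data="Rb" -> buffer=XatewyGzAMrIRbf -> prefix_len=15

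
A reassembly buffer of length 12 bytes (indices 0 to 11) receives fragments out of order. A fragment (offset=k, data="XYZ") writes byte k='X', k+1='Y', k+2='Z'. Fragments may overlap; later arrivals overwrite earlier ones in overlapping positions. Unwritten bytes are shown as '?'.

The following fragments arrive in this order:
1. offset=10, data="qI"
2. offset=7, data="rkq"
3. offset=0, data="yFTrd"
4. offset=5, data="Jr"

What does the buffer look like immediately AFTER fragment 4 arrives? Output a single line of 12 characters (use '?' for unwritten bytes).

Answer: yFTrdJrrkqqI

Derivation:
Fragment 1: offset=10 data="qI" -> buffer=??????????qI
Fragment 2: offset=7 data="rkq" -> buffer=???????rkqqI
Fragment 3: offset=0 data="yFTrd" -> buffer=yFTrd??rkqqI
Fragment 4: offset=5 data="Jr" -> buffer=yFTrdJrrkqqI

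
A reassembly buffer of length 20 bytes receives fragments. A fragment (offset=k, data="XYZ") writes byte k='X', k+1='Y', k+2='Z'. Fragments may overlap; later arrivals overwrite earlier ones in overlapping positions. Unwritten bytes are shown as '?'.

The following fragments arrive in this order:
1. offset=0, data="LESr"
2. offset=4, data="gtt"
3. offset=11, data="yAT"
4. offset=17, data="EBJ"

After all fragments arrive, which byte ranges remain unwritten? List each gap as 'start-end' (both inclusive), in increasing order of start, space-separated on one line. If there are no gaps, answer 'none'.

Fragment 1: offset=0 len=4
Fragment 2: offset=4 len=3
Fragment 3: offset=11 len=3
Fragment 4: offset=17 len=3
Gaps: 7-10 14-16

Answer: 7-10 14-16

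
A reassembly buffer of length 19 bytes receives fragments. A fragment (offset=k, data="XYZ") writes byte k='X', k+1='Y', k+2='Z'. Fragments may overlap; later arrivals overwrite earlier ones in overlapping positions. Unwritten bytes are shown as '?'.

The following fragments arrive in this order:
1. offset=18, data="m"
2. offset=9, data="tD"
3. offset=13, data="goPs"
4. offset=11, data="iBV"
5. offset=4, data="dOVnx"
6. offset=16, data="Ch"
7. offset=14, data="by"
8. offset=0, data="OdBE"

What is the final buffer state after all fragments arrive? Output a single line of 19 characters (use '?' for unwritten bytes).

Fragment 1: offset=18 data="m" -> buffer=??????????????????m
Fragment 2: offset=9 data="tD" -> buffer=?????????tD???????m
Fragment 3: offset=13 data="goPs" -> buffer=?????????tD??goPs?m
Fragment 4: offset=11 data="iBV" -> buffer=?????????tDiBVoPs?m
Fragment 5: offset=4 data="dOVnx" -> buffer=????dOVnxtDiBVoPs?m
Fragment 6: offset=16 data="Ch" -> buffer=????dOVnxtDiBVoPChm
Fragment 7: offset=14 data="by" -> buffer=????dOVnxtDiBVbyChm
Fragment 8: offset=0 data="OdBE" -> buffer=OdBEdOVnxtDiBVbyChm

Answer: OdBEdOVnxtDiBVbyChm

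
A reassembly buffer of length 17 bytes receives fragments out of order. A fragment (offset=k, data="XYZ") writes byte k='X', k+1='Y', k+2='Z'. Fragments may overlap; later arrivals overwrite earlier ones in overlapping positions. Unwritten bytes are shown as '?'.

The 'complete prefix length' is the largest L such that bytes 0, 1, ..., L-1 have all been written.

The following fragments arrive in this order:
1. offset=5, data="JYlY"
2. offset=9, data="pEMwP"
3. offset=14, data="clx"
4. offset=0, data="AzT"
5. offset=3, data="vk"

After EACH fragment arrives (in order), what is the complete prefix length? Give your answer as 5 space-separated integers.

Answer: 0 0 0 3 17

Derivation:
Fragment 1: offset=5 data="JYlY" -> buffer=?????JYlY???????? -> prefix_len=0
Fragment 2: offset=9 data="pEMwP" -> buffer=?????JYlYpEMwP??? -> prefix_len=0
Fragment 3: offset=14 data="clx" -> buffer=?????JYlYpEMwPclx -> prefix_len=0
Fragment 4: offset=0 data="AzT" -> buffer=AzT??JYlYpEMwPclx -> prefix_len=3
Fragment 5: offset=3 data="vk" -> buffer=AzTvkJYlYpEMwPclx -> prefix_len=17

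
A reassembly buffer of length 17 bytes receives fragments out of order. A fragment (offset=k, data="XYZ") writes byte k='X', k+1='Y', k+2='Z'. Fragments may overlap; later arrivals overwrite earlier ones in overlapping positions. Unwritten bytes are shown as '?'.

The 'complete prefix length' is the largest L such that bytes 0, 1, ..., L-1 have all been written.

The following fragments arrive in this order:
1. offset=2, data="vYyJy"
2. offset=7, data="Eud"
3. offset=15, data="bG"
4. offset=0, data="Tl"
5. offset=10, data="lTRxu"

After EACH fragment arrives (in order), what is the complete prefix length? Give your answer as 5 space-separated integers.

Fragment 1: offset=2 data="vYyJy" -> buffer=??vYyJy?????????? -> prefix_len=0
Fragment 2: offset=7 data="Eud" -> buffer=??vYyJyEud??????? -> prefix_len=0
Fragment 3: offset=15 data="bG" -> buffer=??vYyJyEud?????bG -> prefix_len=0
Fragment 4: offset=0 data="Tl" -> buffer=TlvYyJyEud?????bG -> prefix_len=10
Fragment 5: offset=10 data="lTRxu" -> buffer=TlvYyJyEudlTRxubG -> prefix_len=17

Answer: 0 0 0 10 17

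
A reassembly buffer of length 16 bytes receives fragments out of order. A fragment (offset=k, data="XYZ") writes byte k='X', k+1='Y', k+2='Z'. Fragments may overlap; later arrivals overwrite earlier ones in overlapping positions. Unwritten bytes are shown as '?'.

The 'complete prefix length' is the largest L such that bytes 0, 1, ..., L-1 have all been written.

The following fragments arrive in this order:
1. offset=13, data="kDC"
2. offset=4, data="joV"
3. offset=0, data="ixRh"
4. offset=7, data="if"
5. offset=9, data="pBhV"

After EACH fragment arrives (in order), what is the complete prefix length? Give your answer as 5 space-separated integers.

Fragment 1: offset=13 data="kDC" -> buffer=?????????????kDC -> prefix_len=0
Fragment 2: offset=4 data="joV" -> buffer=????joV??????kDC -> prefix_len=0
Fragment 3: offset=0 data="ixRh" -> buffer=ixRhjoV??????kDC -> prefix_len=7
Fragment 4: offset=7 data="if" -> buffer=ixRhjoVif????kDC -> prefix_len=9
Fragment 5: offset=9 data="pBhV" -> buffer=ixRhjoVifpBhVkDC -> prefix_len=16

Answer: 0 0 7 9 16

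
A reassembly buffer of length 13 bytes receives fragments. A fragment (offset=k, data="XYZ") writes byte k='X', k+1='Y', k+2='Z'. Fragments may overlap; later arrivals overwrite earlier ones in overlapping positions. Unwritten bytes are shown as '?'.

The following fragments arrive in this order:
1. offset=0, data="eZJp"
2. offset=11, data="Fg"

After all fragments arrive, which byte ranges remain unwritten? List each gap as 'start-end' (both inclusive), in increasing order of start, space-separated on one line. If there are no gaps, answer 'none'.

Answer: 4-10

Derivation:
Fragment 1: offset=0 len=4
Fragment 2: offset=11 len=2
Gaps: 4-10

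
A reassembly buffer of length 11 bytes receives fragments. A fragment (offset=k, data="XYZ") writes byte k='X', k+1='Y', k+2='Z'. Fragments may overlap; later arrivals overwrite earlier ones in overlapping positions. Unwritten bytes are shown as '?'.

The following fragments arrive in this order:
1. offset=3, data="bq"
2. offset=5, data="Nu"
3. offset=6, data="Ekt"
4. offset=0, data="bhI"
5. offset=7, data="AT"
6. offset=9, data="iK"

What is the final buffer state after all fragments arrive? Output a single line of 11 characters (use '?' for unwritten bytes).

Answer: bhIbqNEATiK

Derivation:
Fragment 1: offset=3 data="bq" -> buffer=???bq??????
Fragment 2: offset=5 data="Nu" -> buffer=???bqNu????
Fragment 3: offset=6 data="Ekt" -> buffer=???bqNEkt??
Fragment 4: offset=0 data="bhI" -> buffer=bhIbqNEkt??
Fragment 5: offset=7 data="AT" -> buffer=bhIbqNEAT??
Fragment 6: offset=9 data="iK" -> buffer=bhIbqNEATiK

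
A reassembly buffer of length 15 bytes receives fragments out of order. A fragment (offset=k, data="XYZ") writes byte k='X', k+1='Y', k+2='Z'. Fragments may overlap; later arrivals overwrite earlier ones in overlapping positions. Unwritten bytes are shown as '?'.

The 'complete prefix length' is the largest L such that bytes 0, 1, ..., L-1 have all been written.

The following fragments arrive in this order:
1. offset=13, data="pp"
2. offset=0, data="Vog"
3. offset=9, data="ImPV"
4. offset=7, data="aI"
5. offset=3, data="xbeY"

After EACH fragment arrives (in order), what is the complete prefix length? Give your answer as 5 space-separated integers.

Fragment 1: offset=13 data="pp" -> buffer=?????????????pp -> prefix_len=0
Fragment 2: offset=0 data="Vog" -> buffer=Vog??????????pp -> prefix_len=3
Fragment 3: offset=9 data="ImPV" -> buffer=Vog??????ImPVpp -> prefix_len=3
Fragment 4: offset=7 data="aI" -> buffer=Vog????aIImPVpp -> prefix_len=3
Fragment 5: offset=3 data="xbeY" -> buffer=VogxbeYaIImPVpp -> prefix_len=15

Answer: 0 3 3 3 15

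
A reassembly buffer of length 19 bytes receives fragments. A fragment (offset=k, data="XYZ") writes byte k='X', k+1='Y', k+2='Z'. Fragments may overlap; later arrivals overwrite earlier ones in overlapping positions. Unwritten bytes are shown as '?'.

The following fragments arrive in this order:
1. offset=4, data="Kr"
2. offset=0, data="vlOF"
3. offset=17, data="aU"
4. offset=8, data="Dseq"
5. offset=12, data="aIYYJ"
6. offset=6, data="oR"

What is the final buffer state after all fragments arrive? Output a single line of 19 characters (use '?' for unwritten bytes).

Fragment 1: offset=4 data="Kr" -> buffer=????Kr?????????????
Fragment 2: offset=0 data="vlOF" -> buffer=vlOFKr?????????????
Fragment 3: offset=17 data="aU" -> buffer=vlOFKr???????????aU
Fragment 4: offset=8 data="Dseq" -> buffer=vlOFKr??Dseq?????aU
Fragment 5: offset=12 data="aIYYJ" -> buffer=vlOFKr??DseqaIYYJaU
Fragment 6: offset=6 data="oR" -> buffer=vlOFKroRDseqaIYYJaU

Answer: vlOFKroRDseqaIYYJaU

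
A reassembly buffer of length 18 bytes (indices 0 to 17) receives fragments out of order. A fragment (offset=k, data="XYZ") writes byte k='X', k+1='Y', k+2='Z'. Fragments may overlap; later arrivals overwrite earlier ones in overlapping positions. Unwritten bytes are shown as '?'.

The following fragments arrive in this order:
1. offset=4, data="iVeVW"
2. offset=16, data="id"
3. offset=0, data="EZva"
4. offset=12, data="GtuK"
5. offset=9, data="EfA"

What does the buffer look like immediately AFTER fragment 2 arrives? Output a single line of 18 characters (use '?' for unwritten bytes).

Answer: ????iVeVW???????id

Derivation:
Fragment 1: offset=4 data="iVeVW" -> buffer=????iVeVW?????????
Fragment 2: offset=16 data="id" -> buffer=????iVeVW???????id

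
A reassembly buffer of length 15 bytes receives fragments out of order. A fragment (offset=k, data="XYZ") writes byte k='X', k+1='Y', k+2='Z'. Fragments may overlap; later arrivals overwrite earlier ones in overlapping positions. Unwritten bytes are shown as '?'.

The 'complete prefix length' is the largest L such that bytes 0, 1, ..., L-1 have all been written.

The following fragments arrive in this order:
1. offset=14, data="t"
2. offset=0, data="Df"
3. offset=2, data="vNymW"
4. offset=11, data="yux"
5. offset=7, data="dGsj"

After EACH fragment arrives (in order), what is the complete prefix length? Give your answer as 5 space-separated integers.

Fragment 1: offset=14 data="t" -> buffer=??????????????t -> prefix_len=0
Fragment 2: offset=0 data="Df" -> buffer=Df????????????t -> prefix_len=2
Fragment 3: offset=2 data="vNymW" -> buffer=DfvNymW???????t -> prefix_len=7
Fragment 4: offset=11 data="yux" -> buffer=DfvNymW????yuxt -> prefix_len=7
Fragment 5: offset=7 data="dGsj" -> buffer=DfvNymWdGsjyuxt -> prefix_len=15

Answer: 0 2 7 7 15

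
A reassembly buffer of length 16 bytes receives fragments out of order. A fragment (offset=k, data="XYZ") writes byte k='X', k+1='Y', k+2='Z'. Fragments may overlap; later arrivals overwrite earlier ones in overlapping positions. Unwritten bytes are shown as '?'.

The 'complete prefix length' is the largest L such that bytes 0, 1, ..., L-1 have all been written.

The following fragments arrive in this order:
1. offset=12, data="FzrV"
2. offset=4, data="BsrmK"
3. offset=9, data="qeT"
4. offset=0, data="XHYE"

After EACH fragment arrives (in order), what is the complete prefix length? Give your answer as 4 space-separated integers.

Fragment 1: offset=12 data="FzrV" -> buffer=????????????FzrV -> prefix_len=0
Fragment 2: offset=4 data="BsrmK" -> buffer=????BsrmK???FzrV -> prefix_len=0
Fragment 3: offset=9 data="qeT" -> buffer=????BsrmKqeTFzrV -> prefix_len=0
Fragment 4: offset=0 data="XHYE" -> buffer=XHYEBsrmKqeTFzrV -> prefix_len=16

Answer: 0 0 0 16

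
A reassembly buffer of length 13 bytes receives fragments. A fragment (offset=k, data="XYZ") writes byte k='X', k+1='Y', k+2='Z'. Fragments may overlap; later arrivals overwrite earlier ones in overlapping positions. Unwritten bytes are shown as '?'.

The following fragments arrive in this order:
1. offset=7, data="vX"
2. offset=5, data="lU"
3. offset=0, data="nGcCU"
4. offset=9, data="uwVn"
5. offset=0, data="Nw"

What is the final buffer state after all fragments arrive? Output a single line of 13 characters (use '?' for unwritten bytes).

Answer: NwcCUlUvXuwVn

Derivation:
Fragment 1: offset=7 data="vX" -> buffer=???????vX????
Fragment 2: offset=5 data="lU" -> buffer=?????lUvX????
Fragment 3: offset=0 data="nGcCU" -> buffer=nGcCUlUvX????
Fragment 4: offset=9 data="uwVn" -> buffer=nGcCUlUvXuwVn
Fragment 5: offset=0 data="Nw" -> buffer=NwcCUlUvXuwVn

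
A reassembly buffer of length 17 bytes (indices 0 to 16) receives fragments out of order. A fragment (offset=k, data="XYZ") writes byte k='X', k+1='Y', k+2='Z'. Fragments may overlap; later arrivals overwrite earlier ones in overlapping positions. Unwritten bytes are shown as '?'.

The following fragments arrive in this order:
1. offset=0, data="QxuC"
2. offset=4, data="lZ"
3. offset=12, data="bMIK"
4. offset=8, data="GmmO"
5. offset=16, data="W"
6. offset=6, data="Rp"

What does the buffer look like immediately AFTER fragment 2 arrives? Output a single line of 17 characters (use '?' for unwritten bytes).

Answer: QxuClZ???????????

Derivation:
Fragment 1: offset=0 data="QxuC" -> buffer=QxuC?????????????
Fragment 2: offset=4 data="lZ" -> buffer=QxuClZ???????????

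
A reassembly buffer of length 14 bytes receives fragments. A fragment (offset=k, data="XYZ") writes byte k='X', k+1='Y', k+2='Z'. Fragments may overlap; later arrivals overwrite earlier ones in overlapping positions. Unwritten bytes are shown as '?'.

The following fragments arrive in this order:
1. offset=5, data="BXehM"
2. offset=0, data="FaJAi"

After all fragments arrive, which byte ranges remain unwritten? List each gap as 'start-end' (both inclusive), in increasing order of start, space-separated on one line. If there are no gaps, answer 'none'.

Fragment 1: offset=5 len=5
Fragment 2: offset=0 len=5
Gaps: 10-13

Answer: 10-13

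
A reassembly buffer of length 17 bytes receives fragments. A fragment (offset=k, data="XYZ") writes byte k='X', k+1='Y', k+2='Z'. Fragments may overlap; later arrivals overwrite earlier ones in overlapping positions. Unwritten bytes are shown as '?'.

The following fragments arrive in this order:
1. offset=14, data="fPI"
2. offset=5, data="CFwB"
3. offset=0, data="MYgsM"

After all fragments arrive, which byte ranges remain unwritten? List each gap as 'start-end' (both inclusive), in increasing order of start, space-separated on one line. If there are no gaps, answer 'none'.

Fragment 1: offset=14 len=3
Fragment 2: offset=5 len=4
Fragment 3: offset=0 len=5
Gaps: 9-13

Answer: 9-13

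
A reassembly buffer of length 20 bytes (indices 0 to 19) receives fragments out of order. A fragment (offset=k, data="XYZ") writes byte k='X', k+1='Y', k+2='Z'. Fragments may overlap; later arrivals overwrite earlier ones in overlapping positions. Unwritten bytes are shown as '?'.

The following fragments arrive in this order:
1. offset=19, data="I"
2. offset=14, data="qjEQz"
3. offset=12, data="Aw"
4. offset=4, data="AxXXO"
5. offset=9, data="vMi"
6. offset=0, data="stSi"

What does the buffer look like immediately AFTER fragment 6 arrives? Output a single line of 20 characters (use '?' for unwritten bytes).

Fragment 1: offset=19 data="I" -> buffer=???????????????????I
Fragment 2: offset=14 data="qjEQz" -> buffer=??????????????qjEQzI
Fragment 3: offset=12 data="Aw" -> buffer=????????????AwqjEQzI
Fragment 4: offset=4 data="AxXXO" -> buffer=????AxXXO???AwqjEQzI
Fragment 5: offset=9 data="vMi" -> buffer=????AxXXOvMiAwqjEQzI
Fragment 6: offset=0 data="stSi" -> buffer=stSiAxXXOvMiAwqjEQzI

Answer: stSiAxXXOvMiAwqjEQzI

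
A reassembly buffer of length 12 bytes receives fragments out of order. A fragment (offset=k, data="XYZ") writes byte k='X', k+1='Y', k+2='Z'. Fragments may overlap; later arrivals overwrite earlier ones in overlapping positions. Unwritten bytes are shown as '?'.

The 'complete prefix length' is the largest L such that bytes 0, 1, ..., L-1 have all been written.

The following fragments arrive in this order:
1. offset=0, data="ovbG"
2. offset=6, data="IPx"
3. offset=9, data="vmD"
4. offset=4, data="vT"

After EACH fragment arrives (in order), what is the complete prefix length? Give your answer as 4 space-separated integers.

Fragment 1: offset=0 data="ovbG" -> buffer=ovbG???????? -> prefix_len=4
Fragment 2: offset=6 data="IPx" -> buffer=ovbG??IPx??? -> prefix_len=4
Fragment 3: offset=9 data="vmD" -> buffer=ovbG??IPxvmD -> prefix_len=4
Fragment 4: offset=4 data="vT" -> buffer=ovbGvTIPxvmD -> prefix_len=12

Answer: 4 4 4 12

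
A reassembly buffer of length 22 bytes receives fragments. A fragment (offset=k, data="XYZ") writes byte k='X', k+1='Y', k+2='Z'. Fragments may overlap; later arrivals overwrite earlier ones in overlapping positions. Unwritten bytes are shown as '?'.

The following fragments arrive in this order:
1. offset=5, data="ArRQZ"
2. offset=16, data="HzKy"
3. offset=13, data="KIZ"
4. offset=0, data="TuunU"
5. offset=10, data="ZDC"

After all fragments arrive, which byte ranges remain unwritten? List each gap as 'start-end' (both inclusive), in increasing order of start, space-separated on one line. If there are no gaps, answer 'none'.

Fragment 1: offset=5 len=5
Fragment 2: offset=16 len=4
Fragment 3: offset=13 len=3
Fragment 4: offset=0 len=5
Fragment 5: offset=10 len=3
Gaps: 20-21

Answer: 20-21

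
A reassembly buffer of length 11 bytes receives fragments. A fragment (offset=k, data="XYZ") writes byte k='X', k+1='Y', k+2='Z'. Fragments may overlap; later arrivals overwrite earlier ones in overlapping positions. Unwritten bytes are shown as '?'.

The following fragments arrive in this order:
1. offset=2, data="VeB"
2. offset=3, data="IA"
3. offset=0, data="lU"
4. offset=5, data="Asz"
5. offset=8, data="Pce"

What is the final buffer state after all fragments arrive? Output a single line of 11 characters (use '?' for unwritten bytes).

Answer: lUVIAAszPce

Derivation:
Fragment 1: offset=2 data="VeB" -> buffer=??VeB??????
Fragment 2: offset=3 data="IA" -> buffer=??VIA??????
Fragment 3: offset=0 data="lU" -> buffer=lUVIA??????
Fragment 4: offset=5 data="Asz" -> buffer=lUVIAAsz???
Fragment 5: offset=8 data="Pce" -> buffer=lUVIAAszPce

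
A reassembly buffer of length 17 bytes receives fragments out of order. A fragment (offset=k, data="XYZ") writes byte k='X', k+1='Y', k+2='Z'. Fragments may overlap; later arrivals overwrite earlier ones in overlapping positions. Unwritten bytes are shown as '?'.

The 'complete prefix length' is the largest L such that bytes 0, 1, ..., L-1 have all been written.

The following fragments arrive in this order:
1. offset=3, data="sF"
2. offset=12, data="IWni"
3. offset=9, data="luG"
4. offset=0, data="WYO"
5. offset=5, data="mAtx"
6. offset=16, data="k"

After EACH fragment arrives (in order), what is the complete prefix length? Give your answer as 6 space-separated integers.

Fragment 1: offset=3 data="sF" -> buffer=???sF???????????? -> prefix_len=0
Fragment 2: offset=12 data="IWni" -> buffer=???sF???????IWni? -> prefix_len=0
Fragment 3: offset=9 data="luG" -> buffer=???sF????luGIWni? -> prefix_len=0
Fragment 4: offset=0 data="WYO" -> buffer=WYOsF????luGIWni? -> prefix_len=5
Fragment 5: offset=5 data="mAtx" -> buffer=WYOsFmAtxluGIWni? -> prefix_len=16
Fragment 6: offset=16 data="k" -> buffer=WYOsFmAtxluGIWnik -> prefix_len=17

Answer: 0 0 0 5 16 17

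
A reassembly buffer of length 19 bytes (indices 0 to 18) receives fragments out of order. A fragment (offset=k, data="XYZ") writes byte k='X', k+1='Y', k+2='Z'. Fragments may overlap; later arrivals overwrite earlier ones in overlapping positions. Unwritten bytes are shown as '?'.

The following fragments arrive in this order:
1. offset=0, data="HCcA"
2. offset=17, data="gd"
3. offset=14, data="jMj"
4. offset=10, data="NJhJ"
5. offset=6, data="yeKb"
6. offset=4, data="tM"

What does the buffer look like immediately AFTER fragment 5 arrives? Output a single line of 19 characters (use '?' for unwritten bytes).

Answer: HCcA??yeKbNJhJjMjgd

Derivation:
Fragment 1: offset=0 data="HCcA" -> buffer=HCcA???????????????
Fragment 2: offset=17 data="gd" -> buffer=HCcA?????????????gd
Fragment 3: offset=14 data="jMj" -> buffer=HCcA??????????jMjgd
Fragment 4: offset=10 data="NJhJ" -> buffer=HCcA??????NJhJjMjgd
Fragment 5: offset=6 data="yeKb" -> buffer=HCcA??yeKbNJhJjMjgd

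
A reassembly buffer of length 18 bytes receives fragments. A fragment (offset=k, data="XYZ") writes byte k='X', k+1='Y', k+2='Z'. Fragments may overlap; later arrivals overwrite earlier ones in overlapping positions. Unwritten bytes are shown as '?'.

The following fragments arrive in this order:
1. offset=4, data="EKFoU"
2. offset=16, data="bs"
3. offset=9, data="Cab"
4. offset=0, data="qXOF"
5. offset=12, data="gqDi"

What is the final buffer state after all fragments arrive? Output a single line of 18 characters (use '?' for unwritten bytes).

Fragment 1: offset=4 data="EKFoU" -> buffer=????EKFoU?????????
Fragment 2: offset=16 data="bs" -> buffer=????EKFoU???????bs
Fragment 3: offset=9 data="Cab" -> buffer=????EKFoUCab????bs
Fragment 4: offset=0 data="qXOF" -> buffer=qXOFEKFoUCab????bs
Fragment 5: offset=12 data="gqDi" -> buffer=qXOFEKFoUCabgqDibs

Answer: qXOFEKFoUCabgqDibs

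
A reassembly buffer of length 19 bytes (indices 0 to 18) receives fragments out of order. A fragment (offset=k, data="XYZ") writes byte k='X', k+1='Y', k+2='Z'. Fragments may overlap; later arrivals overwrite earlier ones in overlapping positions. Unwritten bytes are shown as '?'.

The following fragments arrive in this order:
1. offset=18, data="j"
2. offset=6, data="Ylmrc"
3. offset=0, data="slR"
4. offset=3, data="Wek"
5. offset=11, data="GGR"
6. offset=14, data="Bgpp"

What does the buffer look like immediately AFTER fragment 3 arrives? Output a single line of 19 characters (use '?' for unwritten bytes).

Fragment 1: offset=18 data="j" -> buffer=??????????????????j
Fragment 2: offset=6 data="Ylmrc" -> buffer=??????Ylmrc???????j
Fragment 3: offset=0 data="slR" -> buffer=slR???Ylmrc???????j

Answer: slR???Ylmrc???????j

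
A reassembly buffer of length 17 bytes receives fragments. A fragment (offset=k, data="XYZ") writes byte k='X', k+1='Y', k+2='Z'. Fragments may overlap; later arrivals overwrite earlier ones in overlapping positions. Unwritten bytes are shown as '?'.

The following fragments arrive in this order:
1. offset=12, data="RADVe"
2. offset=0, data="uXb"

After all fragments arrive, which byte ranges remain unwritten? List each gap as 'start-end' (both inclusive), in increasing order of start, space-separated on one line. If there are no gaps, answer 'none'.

Fragment 1: offset=12 len=5
Fragment 2: offset=0 len=3
Gaps: 3-11

Answer: 3-11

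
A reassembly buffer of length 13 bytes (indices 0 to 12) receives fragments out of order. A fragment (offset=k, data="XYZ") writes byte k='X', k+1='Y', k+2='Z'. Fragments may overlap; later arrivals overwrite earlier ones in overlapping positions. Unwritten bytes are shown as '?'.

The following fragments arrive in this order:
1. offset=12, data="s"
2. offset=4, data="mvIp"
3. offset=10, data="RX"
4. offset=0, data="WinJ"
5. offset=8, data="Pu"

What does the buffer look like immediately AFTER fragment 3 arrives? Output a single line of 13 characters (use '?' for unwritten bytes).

Answer: ????mvIp??RXs

Derivation:
Fragment 1: offset=12 data="s" -> buffer=????????????s
Fragment 2: offset=4 data="mvIp" -> buffer=????mvIp????s
Fragment 3: offset=10 data="RX" -> buffer=????mvIp??RXs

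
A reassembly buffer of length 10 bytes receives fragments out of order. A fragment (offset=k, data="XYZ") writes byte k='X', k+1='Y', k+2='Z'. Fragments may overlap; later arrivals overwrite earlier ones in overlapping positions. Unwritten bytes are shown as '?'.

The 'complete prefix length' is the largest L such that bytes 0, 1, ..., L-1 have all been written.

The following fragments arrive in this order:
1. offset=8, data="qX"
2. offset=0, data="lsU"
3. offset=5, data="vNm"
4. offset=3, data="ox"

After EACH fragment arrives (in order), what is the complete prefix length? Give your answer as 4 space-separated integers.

Answer: 0 3 3 10

Derivation:
Fragment 1: offset=8 data="qX" -> buffer=????????qX -> prefix_len=0
Fragment 2: offset=0 data="lsU" -> buffer=lsU?????qX -> prefix_len=3
Fragment 3: offset=5 data="vNm" -> buffer=lsU??vNmqX -> prefix_len=3
Fragment 4: offset=3 data="ox" -> buffer=lsUoxvNmqX -> prefix_len=10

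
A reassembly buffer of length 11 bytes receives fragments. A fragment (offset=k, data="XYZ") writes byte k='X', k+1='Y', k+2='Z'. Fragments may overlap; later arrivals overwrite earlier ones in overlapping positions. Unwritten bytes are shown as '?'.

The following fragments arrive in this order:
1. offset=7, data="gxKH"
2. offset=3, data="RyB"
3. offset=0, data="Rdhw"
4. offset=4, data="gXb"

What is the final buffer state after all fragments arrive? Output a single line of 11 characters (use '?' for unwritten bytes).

Answer: RdhwgXbgxKH

Derivation:
Fragment 1: offset=7 data="gxKH" -> buffer=???????gxKH
Fragment 2: offset=3 data="RyB" -> buffer=???RyB?gxKH
Fragment 3: offset=0 data="Rdhw" -> buffer=RdhwyB?gxKH
Fragment 4: offset=4 data="gXb" -> buffer=RdhwgXbgxKH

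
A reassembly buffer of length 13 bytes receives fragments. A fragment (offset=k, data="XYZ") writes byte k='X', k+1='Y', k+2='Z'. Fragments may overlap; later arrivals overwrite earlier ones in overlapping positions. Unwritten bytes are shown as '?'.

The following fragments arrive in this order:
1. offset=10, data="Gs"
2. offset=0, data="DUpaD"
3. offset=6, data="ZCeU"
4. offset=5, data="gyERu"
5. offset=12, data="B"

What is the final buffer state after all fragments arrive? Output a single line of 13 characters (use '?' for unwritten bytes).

Answer: DUpaDgyERuGsB

Derivation:
Fragment 1: offset=10 data="Gs" -> buffer=??????????Gs?
Fragment 2: offset=0 data="DUpaD" -> buffer=DUpaD?????Gs?
Fragment 3: offset=6 data="ZCeU" -> buffer=DUpaD?ZCeUGs?
Fragment 4: offset=5 data="gyERu" -> buffer=DUpaDgyERuGs?
Fragment 5: offset=12 data="B" -> buffer=DUpaDgyERuGsB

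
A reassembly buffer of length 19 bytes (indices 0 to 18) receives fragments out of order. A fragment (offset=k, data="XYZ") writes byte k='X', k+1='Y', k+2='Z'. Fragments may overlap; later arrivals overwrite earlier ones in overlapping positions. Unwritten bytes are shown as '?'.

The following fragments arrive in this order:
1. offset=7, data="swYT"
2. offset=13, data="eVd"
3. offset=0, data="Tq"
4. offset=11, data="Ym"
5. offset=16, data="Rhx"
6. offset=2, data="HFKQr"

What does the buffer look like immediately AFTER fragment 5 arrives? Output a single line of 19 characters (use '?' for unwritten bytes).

Fragment 1: offset=7 data="swYT" -> buffer=???????swYT????????
Fragment 2: offset=13 data="eVd" -> buffer=???????swYT??eVd???
Fragment 3: offset=0 data="Tq" -> buffer=Tq?????swYT??eVd???
Fragment 4: offset=11 data="Ym" -> buffer=Tq?????swYTYmeVd???
Fragment 5: offset=16 data="Rhx" -> buffer=Tq?????swYTYmeVdRhx

Answer: Tq?????swYTYmeVdRhx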